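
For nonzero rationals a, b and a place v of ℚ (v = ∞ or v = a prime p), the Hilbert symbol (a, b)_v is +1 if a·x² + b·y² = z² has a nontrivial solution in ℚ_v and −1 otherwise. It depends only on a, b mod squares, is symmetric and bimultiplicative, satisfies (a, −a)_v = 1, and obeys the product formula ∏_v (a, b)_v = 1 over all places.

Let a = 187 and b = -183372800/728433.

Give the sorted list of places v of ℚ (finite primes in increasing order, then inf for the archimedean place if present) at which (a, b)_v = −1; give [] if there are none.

(a, b) ≡ (187, -121771) mod (ℚ^×)²; places V = {2, 3, 5, 11, 13, 17, 19, 23, 29, ∞}.
(a,b)_∞: sgn(187)=+, sgn(-121771)=−, so +1.
(a,b)_17: α=1, u≡11; β=-1, v≡7 (mod 17); (11|17)=-1, (7|17)=-1; sign (−1)^0·-1^-1·-1^1 = +1.
(a,b)_19: α=0, u≡16; β=1, v≡14 (mod 19); (16|19)=+1, (14|19)=-1; sign (−1)^0·+1^1·-1^0 = +1.
(a,b)_2: α=0, β=10; u≡3, v≡5 (mod 8); ε(u)ε(v)=1·0, αω(v)=0·1, βω(u)=10·1; sum ≡ 0  ⇒  +1.
(a,b)_29: α=0, u≡13; β=1, v≡28 (mod 29); (13|29)=+1, (28|29)=+1; sign (−1)^0·+1^1·+1^0 = +1.
(a,b)_3: α=0, u≡1; β=-4, v≡2 (mod 3); (1|3)=+1, (2|3)=-1; sign (−1)^0·+1^-4·-1^0 = +1.
(a,b)_13: α=0, u≡5; β=1, v≡6 (mod 13); (5|13)=-1, (6|13)=-1; sign (−1)^0·-1^1·-1^0 = -1.
(a,b)_11: α=1, u≡6; β=0, v≡8 (mod 11); (6|11)=-1, (8|11)=-1; sign (−1)^0·-1^0·-1^1 = -1.
(a,b)_23: α=0, u≡3; β=-2, v≡11 (mod 23); (3|23)=+1, (11|23)=-1; sign (−1)^0·+1^-2·-1^0 = +1.
(a,b)_5: α=0, u≡2; β=2, v≡1 (mod 5); (2|5)=-1, (1|5)=+1; sign (−1)^0·-1^2·+1^0 = +1.
Ram(187, -121771) = {11, 13}; no ℚ_11-point on the conic.

[11, 13]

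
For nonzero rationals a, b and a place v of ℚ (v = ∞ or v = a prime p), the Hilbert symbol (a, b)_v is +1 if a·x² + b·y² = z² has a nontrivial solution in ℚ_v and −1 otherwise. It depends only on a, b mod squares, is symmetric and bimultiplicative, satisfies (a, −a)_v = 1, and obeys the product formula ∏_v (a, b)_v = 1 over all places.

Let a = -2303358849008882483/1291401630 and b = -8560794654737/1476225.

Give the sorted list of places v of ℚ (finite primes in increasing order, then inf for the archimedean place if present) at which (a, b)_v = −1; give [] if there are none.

Mod squares: a ≡ -9690, b ≡ -17. Check v ∈ {∞, 2, 3, 5, 7, 13, 17, 19}.
v=7: a=7^2·(≡5), b=7^0·(≡2) mod 7; (5|7)=-1, (2|7)=+1; (−1)^{2·0·3}·(-1)^0·(+1)^2 = +1.
v=17: a=17^5·(≡4), b=17^3·(≡16) mod 17; (4|17)=+1, (16|17)=+1; (−1)^{5·3·8}·(+1)^3·(+1)^5 = +1.
v=13: a=13^6·(≡7), b=13^6·(≡1) mod 13; (7|13)=-1, (1|13)=+1; (−1)^{6·6·6}·(-1)^6·(+1)^6 = +1.
v=5: a=5^-1·(≡2), b=5^-2·(≡2) mod 5; (2|5)=-1, (2|5)=-1; (−1)^{-1·-2·2}·(-1)^-2·(-1)^-1 = -1.
v=2: v_2(a)=-1, v_2(b)=0; units ≡ 3, 7 (mod 8); ε·ε+αω+βω = 1·1+-1·0+0·1 ≡ 1  ⇒  (a,b)_2 = -1.
v=3: a=3^-17·(≡1), b=3^-10·(≡1) mod 3; (1|3)=+1, (1|3)=+1; (−1)^{-17·-10·1}·(+1)^-10·(+1)^-17 = +1.
v=∞: -9690 < 0 and -17 < 0  ⇒  (a,b)_∞ = -1.
v=19: a=19^3·(≡14), b=19^2·(≡12) mod 19; (14|19)=-1, (12|19)=-1; (−1)^{3·2·9}·(-1)^2·(-1)^3 = -1.
|Ram(-9690, -17)| = 4, even; anisotropic at {2, 5, 19, ∞}.

[2, 5, 19, inf]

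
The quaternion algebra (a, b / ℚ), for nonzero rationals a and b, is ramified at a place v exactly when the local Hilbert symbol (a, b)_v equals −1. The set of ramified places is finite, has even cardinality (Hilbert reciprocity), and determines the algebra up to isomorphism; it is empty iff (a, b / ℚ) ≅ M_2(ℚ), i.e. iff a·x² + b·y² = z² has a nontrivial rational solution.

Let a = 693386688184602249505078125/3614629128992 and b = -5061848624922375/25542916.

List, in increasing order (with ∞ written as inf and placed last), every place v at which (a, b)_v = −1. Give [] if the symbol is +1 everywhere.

(a, b) ≡ (186, -55) mod (ℚ^×)²; places V = {2, 3, 5, 7, 11, 13, 19, 23, 31, ∞}.
(a,b)_11: α=2, u≡8; β=1, v≡10 (mod 11); (8|11)=-1, (10|11)=-1; sign (−1)^0·-1^1·-1^2 = -1.
(a,b)_23: α=6, u≡6; β=4, v≡10 (mod 23); (6|23)=+1, (10|23)=-1; sign (−1)^0·+1^4·-1^6 = +1.
(a,b)_3: α=9, u≡2; β=4, v≡2 (mod 3); (2|3)=-1, (2|3)=-1; sign (−1)^0·-1^4·-1^9 = -1.
(a,b)_∞: sgn(186)=+, sgn(-55)=−, so +1.
(a,b)_7: α=-4, u≡2; β=-2, v≡1 (mod 7); (2|7)=+1, (1|7)=+1; sign (−1)^0·+1^-2·+1^-4 = +1.
(a,b)_31: α=3, u≡11; β=2, v≡14 (mod 31); (11|31)=-1, (14|31)=+1; sign (−1)^0·-1^2·+1^3 = +1.
(a,b)_2: α=-5, β=-2; u≡5, v≡1 (mod 8); ε(u)ε(v)=0·0, αω(v)=-5·0, βω(u)=-2·1; sum ≡ 0  ⇒  +1.
(a,b)_5: α=8, u≡4; β=3, v≡1 (mod 5); (4|5)=+1, (1|5)=+1; sign (−1)^0·+1^3·+1^8 = +1.
(a,b)_19: α=-6, u≡2; β=-4, v≡15 (mod 19); (2|19)=-1, (15|19)=-1; sign (−1)^0·-1^-4·-1^-6 = +1.
(a,b)_13: α=2, u≡10; β=2, v≡10 (mod 13); (10|13)=+1, (10|13)=+1; sign (−1)^0·+1^2·+1^2 = +1.
|Ram(186, -55)| = 2, even; anisotropic at {3, 11}.

[3, 11]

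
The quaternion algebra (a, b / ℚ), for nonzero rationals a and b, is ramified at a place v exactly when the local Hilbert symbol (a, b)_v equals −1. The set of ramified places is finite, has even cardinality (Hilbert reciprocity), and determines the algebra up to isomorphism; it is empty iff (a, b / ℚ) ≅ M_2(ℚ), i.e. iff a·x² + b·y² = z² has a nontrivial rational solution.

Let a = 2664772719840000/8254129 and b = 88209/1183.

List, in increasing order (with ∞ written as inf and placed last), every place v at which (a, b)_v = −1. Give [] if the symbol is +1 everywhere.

[2, 7]

Mod squares: a ≡ 259, b ≡ 7. Check v ∈ {∞, 2, 3, 5, 7, 11, 13, 17, 37}.
v=3: a=3^12·(≡1), b=3^6·(≡1) mod 3; (1|3)=+1, (1|3)=+1; (−1)^{12·6·1}·(+1)^6·(+1)^12 = +1.
v=2: v_2(a)=8, v_2(b)=0; units ≡ 3, 7 (mod 8); ε·ε+αω+βω = 1·1+8·0+0·1 ≡ 1  ⇒  (a,b)_2 = -1.
v=37: a=37^1·(≡30), b=37^0·(≡36) mod 37; (30|37)=+1, (36|37)=+1; (−1)^{1·0·18}·(+1)^0·(+1)^1 = +1.
v=13: a=13^-4·(≡1), b=13^-2·(≡8) mod 13; (1|13)=+1, (8|13)=-1; (−1)^{-4·-2·6}·(+1)^-2·(-1)^-4 = +1.
v=∞: 259 > 0 and 7 > 0  ⇒  (a,b)_∞ = +1.
v=17: a=17^-2·(≡8), b=17^0·(≡3) mod 17; (8|17)=+1, (3|17)=-1; (−1)^{-2·0·8}·(+1)^0·(-1)^-2 = +1.
v=11: a=11^2·(≡7), b=11^2·(≡6) mod 11; (7|11)=-1, (6|11)=-1; (−1)^{2·2·5}·(-1)^2·(-1)^2 = +1.
v=7: a=7^1·(≡2), b=7^-1·(≡2) mod 7; (2|7)=+1, (2|7)=+1; (−1)^{1·-1·3}·(+1)^-1·(+1)^1 = -1.
v=5: a=5^4·(≡1), b=5^0·(≡3) mod 5; (1|5)=+1, (3|5)=-1; (−1)^{4·0·2}·(+1)^0·(-1)^4 = +1.
|Ram(259, 7)| = 2, even; anisotropic at {2, 7}.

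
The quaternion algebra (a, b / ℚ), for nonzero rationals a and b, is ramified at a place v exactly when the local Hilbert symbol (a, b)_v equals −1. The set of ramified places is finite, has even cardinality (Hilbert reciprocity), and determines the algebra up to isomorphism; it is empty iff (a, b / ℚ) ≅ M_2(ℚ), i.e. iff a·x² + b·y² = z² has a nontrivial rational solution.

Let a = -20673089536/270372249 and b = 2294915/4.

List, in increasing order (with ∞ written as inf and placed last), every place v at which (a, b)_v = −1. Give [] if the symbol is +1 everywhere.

Mod squares: a ≡ -13981, b ≡ 46835. Check v ∈ {∞, 2, 3, 5, 7, 11, 17, 19, 29, 31, 41}.
v=19: a=19^2·(≡2), b=19^1·(≡10) mod 19; (2|19)=-1, (10|19)=-1; (−1)^{2·1·9}·(-1)^1·(-1)^2 = -1.
v=31: a=31^1·(≡18), b=31^0·(≡4) mod 31; (18|31)=+1, (4|31)=+1; (−1)^{1·0·15}·(+1)^0·(+1)^1 = +1.
v=5: a=5^0·(≡1), b=5^1·(≡2) mod 5; (1|5)=+1, (2|5)=-1; (−1)^{0·1·2}·(+1)^1·(-1)^0 = +1.
v=7: a=7^-2·(≡3), b=7^2·(≡3) mod 7; (3|7)=-1, (3|7)=-1; (−1)^{-2·2·3}·(-1)^2·(-1)^-2 = +1.
v=∞: -13981 < 0 and 46835 > 0  ⇒  (a,b)_∞ = +1.
v=11: a=11^1·(≡1), b=11^0·(≡10) mod 11; (1|11)=+1, (10|11)=-1; (−1)^{1·0·5}·(+1)^0·(-1)^1 = -1.
v=3: a=3^-8·(≡2), b=3^0·(≡2) mod 3; (2|3)=-1, (2|3)=-1; (−1)^{-8·0·1}·(-1)^0·(-1)^-8 = +1.
v=17: a=17^0·(≡6), b=17^1·(≡8) mod 17; (6|17)=-1, (8|17)=+1; (−1)^{0·1·8}·(-1)^1·(+1)^0 = -1.
v=29: a=29^-2·(≡14), b=29^1·(≡13) mod 29; (14|29)=-1, (13|29)=+1; (−1)^{-2·1·14}·(-1)^1·(+1)^-2 = -1.
v=41: a=41^1·(≡19), b=41^0·(≡26) mod 41; (19|41)=-1, (26|41)=-1; (−1)^{1·0·20}·(-1)^0·(-1)^1 = -1.
v=2: v_2(a)=12, v_2(b)=-2; units ≡ 3, 3 (mod 8); ε·ε+αω+βω = 1·1+12·1+-2·1 ≡ 1  ⇒  (a,b)_2 = -1.
Ram(-13981, 46835) = {2, 11, 17, 19, 29, 41}; no ℚ_2-point on the conic.

[2, 11, 17, 19, 29, 41]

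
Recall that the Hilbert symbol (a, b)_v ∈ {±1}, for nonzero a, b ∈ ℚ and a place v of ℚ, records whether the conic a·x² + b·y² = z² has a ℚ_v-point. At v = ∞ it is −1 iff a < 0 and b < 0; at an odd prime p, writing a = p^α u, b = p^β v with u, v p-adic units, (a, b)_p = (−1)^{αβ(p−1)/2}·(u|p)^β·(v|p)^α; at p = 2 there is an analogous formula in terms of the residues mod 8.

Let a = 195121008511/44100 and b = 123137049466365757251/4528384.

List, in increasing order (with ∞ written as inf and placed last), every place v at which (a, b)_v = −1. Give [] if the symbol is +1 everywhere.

Mod squares: a ≡ 2431, b ≡ 13708851. Check v ∈ {∞, 2, 3, 5, 7, 11, 13, 17, 19, 23, 29, 31, 47}.
v=23: a=23^0·(≡3), b=23^1·(≡15) mod 23; (3|23)=+1, (15|23)=-1; (−1)^{0·1·11}·(+1)^1·(-1)^0 = +1.
v=19: a=19^0·(≡14), b=19^-2·(≡11) mod 19; (14|19)=-1, (11|19)=+1; (−1)^{0·-2·9}·(-1)^-2·(+1)^0 = +1.
v=11: a=11^1·(≡3), b=11^4·(≡6) mod 11; (3|11)=+1, (6|11)=-1; (−1)^{1·4·5}·(+1)^4·(-1)^1 = -1.
v=3: a=3^-2·(≡1), b=3^1·(≡2) mod 3; (1|3)=+1, (2|3)=-1; (−1)^{-2·1·1}·(+1)^1·(-1)^-2 = +1.
v=∞: 2431 > 0 and 13708851 > 0  ⇒  (a,b)_∞ = +1.
v=47: a=47^0·(≡8), b=47^2·(≡37) mod 47; (8|47)=+1, (37|47)=+1; (−1)^{0·2·23}·(+1)^2·(+1)^0 = +1.
v=5: a=5^-2·(≡4), b=5^0·(≡4) mod 5; (4|5)=+1, (4|5)=+1; (−1)^{-2·0·2}·(+1)^0·(+1)^-2 = +1.
v=13: a=13^1·(≡5), b=13^1·(≡5) mod 13; (5|13)=-1, (5|13)=-1; (−1)^{1·1·6}·(-1)^1·(-1)^1 = +1.
v=2: v_2(a)=-2, v_2(b)=-8; units ≡ 7, 3 (mod 8); ε·ε+αω+βω = 1·1+-2·1+-8·0 ≡ 1  ⇒  (a,b)_2 = -1.
v=31: a=31^2·(≡24), b=31^3·(≡17) mod 31; (24|31)=-1, (17|31)=-1; (−1)^{2·3·15}·(-1)^3·(-1)^2 = -1.
v=29: a=29^0·(≡28), b=29^1·(≡14) mod 29; (28|29)=+1, (14|29)=-1; (−1)^{0·1·14}·(+1)^1·(-1)^0 = +1.
v=7: a=7^-2·(≡4), b=7^-2·(≡1) mod 7; (4|7)=+1, (1|7)=+1; (−1)^{-2·-2·3}·(+1)^-2·(+1)^-2 = +1.
v=17: a=17^5·(≡6), b=17^3·(≡2) mod 17; (6|17)=-1, (2|17)=+1; (−1)^{5·3·8}·(-1)^3·(+1)^5 = -1.
Ram(2431, 13708851) = {2, 11, 17, 31}; no ℚ_2-point on the conic.

[2, 11, 17, 31]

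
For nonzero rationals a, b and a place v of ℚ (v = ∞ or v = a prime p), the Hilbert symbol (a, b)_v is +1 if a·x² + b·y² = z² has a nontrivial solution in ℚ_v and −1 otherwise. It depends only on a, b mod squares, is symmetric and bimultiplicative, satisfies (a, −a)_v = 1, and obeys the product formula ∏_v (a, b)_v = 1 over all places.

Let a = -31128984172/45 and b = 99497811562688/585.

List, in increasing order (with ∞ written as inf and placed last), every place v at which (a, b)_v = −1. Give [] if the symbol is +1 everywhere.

Mod squares: a ≡ -1112735, b ≡ 20995. Check v ∈ {∞, 2, 3, 5, 7, 11, 13, 17, 19, 53}.
v=19: a=19^1·(≡8), b=19^1·(≡15) mod 19; (8|19)=-1, (15|19)=-1; (−1)^{1·1·9}·(-1)^1·(-1)^1 = -1.
v=∞: -1112735 < 0 and 20995 > 0  ⇒  (a,b)_∞ = +1.
v=5: a=5^-1·(≡2), b=5^-1·(≡4) mod 5; (2|5)=-1, (4|5)=+1; (−1)^{-1·-1·2}·(-1)^-1·(+1)^-1 = -1.
v=3: a=3^-2·(≡1), b=3^-2·(≡1) mod 3; (1|3)=+1, (1|3)=+1; (−1)^{-2·-2·1}·(+1)^-2·(+1)^-2 = +1.
v=2: v_2(a)=2, v_2(b)=6; units ≡ 1, 3 (mod 8); ε·ε+αω+βω = 0·1+2·1+6·0 ≡ 0  ⇒  (a,b)_2 = +1.
v=11: a=11^2·(≡5), b=11^2·(≡2) mod 11; (5|11)=+1, (2|11)=-1; (−1)^{2·2·5}·(+1)^2·(-1)^2 = +1.
v=13: a=13^1·(≡3), b=13^-1·(≡1) mod 13; (3|13)=+1, (1|13)=+1; (−1)^{1·-1·6}·(+1)^-1·(+1)^1 = +1.
v=53: a=53^1·(≡40), b=53^2·(≡44) mod 53; (40|53)=+1, (44|53)=+1; (−1)^{1·2·26}·(+1)^2·(+1)^1 = +1.
v=7: a=7^0·(≡5), b=7^2·(≡2) mod 7; (5|7)=-1, (2|7)=+1; (−1)^{0·2·3}·(-1)^2·(+1)^0 = +1.
v=17: a=17^3·(≡7), b=17^3·(≡11) mod 17; (7|17)=-1, (11|17)=-1; (−1)^{3·3·8}·(-1)^3·(-1)^3 = +1.
(-1112735, 20995 / ℚ) ramifies at {5, 19}: a division algebra.

[5, 19]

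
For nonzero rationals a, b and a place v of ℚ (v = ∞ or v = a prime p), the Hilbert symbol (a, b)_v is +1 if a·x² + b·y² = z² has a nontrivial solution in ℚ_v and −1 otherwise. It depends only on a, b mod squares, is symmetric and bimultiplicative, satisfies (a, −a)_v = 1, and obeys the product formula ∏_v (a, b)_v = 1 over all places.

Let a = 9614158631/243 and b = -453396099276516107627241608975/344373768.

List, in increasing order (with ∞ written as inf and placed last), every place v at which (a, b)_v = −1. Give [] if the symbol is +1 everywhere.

(a, b) ≡ (245157, -163438) mod (ℚ^×)²; places V = {2, 3, 5, 7, 11, 17, 19, 23, ∞}.
(a,b)_11: α=1, u≡5; β=3, v≡1 (mod 11); (5|11)=+1, (1|11)=+1; sign (−1)^1·+1^3·+1^1 = -1.
(a,b)_7: α=6, u≡3; β=16, v≡6 (mod 7); (3|7)=-1, (6|7)=-1; sign (−1)^0·-1^16·-1^6 = +1.
(a,b)_5: α=0, u≡2; β=2, v≡2 (mod 5); (2|5)=-1, (2|5)=-1; sign (−1)^0·-1^2·-1^0 = +1.
(a,b)_∞: sgn(245157)=+, sgn(-163438)=−, so +1.
(a,b)_3: α=-5, u≡2; β=-16, v≡2 (mod 3); (2|3)=-1, (2|3)=-1; sign (−1)^0·-1^-16·-1^-5 = -1.
(a,b)_19: α=1, u≡3; β=3, v≡5 (mod 19); (3|19)=-1, (5|19)=+1; sign (−1)^1·-1^3·+1^1 = +1.
(a,b)_23: α=1, u≡14; β=3, v≡3 (mod 23); (14|23)=-1, (3|23)=+1; sign (−1)^1·-1^3·+1^1 = +1.
(a,b)_17: α=1, u≡3; β=3, v≡13 (mod 17); (3|17)=-1, (13|17)=+1; sign (−1)^0·-1^3·+1^1 = -1.
(a,b)_2: α=0, β=-3; u≡5, v≡1 (mod 8); ε(u)ε(v)=0·0, αω(v)=0·0, βω(u)=-3·1; sum ≡ 1  ⇒  -1.
(245157, -163438 / ℚ) ramifies at {2, 3, 11, 17}: a division algebra.

[2, 3, 11, 17]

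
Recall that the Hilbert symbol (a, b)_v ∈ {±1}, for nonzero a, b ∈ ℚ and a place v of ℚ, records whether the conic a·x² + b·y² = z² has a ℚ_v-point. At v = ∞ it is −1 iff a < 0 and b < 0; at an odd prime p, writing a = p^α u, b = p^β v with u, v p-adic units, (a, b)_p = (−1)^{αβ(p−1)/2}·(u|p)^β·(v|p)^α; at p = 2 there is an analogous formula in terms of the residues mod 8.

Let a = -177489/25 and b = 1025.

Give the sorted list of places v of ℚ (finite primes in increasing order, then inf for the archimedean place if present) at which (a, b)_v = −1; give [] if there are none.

(a, b) ≡ (-19721, 41) mod (ℚ^×)²; places V = {2, 3, 5, 13, 37, 41, ∞}.
(a,b)_3: α=2, u≡1; β=0, v≡2 (mod 3); (1|3)=+1, (2|3)=-1; sign (−1)^0·+1^0·-1^2 = +1.
(a,b)_∞: sgn(-19721)=−, sgn(41)=+, so +1.
(a,b)_13: α=1, u≡3; β=0, v≡11 (mod 13); (3|13)=+1, (11|13)=-1; sign (−1)^0·+1^0·-1^1 = -1.
(a,b)_41: α=1, u≡22; β=1, v≡25 (mod 41); (22|41)=-1, (25|41)=+1; sign (−1)^0·-1^1·+1^1 = -1.
(a,b)_5: α=-2, u≡1; β=2, v≡1 (mod 5); (1|5)=+1, (1|5)=+1; sign (−1)^0·+1^2·+1^-2 = +1.
(a,b)_37: α=1, u≡2; β=0, v≡26 (mod 37); (2|37)=-1, (26|37)=+1; sign (−1)^0·-1^0·+1^1 = +1.
(a,b)_2: α=0, β=0; u≡7, v≡1 (mod 8); ε(u)ε(v)=1·0, αω(v)=0·0, βω(u)=0·0; sum ≡ 0  ⇒  +1.
Ram(-19721, 41) = {13, 41}; no ℚ_13-point on the conic.

[13, 41]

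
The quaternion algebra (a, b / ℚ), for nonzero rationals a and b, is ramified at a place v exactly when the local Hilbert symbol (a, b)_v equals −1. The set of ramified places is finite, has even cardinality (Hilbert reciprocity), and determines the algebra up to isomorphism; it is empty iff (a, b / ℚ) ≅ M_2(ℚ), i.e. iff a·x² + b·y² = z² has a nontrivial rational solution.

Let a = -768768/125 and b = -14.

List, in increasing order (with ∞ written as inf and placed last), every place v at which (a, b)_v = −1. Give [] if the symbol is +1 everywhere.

Mod squares: a ≡ -15015, b ≡ -14. Check v ∈ {∞, 2, 3, 5, 7, 11, 13}.
v=3: a=3^1·(≡2), b=3^0·(≡1) mod 3; (2|3)=-1, (1|3)=+1; (−1)^{1·0·1}·(-1)^0·(+1)^1 = +1.
v=13: a=13^1·(≡5), b=13^0·(≡12) mod 13; (5|13)=-1, (12|13)=+1; (−1)^{1·0·6}·(-1)^0·(+1)^1 = +1.
v=2: v_2(a)=8, v_2(b)=1; units ≡ 1, 1 (mod 8); ε·ε+αω+βω = 0·0+8·0+1·0 ≡ 0  ⇒  (a,b)_2 = +1.
v=5: a=5^-3·(≡2), b=5^0·(≡1) mod 5; (2|5)=-1, (1|5)=+1; (−1)^{-3·0·2}·(-1)^0·(+1)^-3 = +1.
v=7: a=7^1·(≡1), b=7^1·(≡5) mod 7; (1|7)=+1, (5|7)=-1; (−1)^{1·1·3}·(+1)^1·(-1)^1 = +1.
v=∞: -15015 < 0 and -14 < 0  ⇒  (a,b)_∞ = -1.
v=11: a=11^1·(≡7), b=11^0·(≡8) mod 11; (7|11)=-1, (8|11)=-1; (−1)^{1·0·5}·(-1)^0·(-1)^1 = -1.
(-15015, -14 / ℚ) ramifies at {11, ∞}: a division algebra.

[11, inf]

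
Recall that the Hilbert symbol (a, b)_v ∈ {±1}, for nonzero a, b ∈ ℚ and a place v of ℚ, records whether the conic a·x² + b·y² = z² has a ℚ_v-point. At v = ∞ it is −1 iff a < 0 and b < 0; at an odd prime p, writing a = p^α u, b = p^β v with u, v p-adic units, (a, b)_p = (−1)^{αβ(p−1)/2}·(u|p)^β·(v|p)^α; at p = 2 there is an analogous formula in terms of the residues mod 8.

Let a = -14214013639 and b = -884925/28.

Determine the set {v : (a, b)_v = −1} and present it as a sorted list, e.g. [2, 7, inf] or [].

Mod squares: a ≡ -31, b ≡ -3059. Check v ∈ {∞, 2, 3, 5, 7, 19, 23, 31}.
v=19: a=19^2·(≡5), b=19^1·(≡12) mod 19; (5|19)=+1, (12|19)=-1; (−1)^{2·1·9}·(+1)^1·(-1)^2 = +1.
v=31: a=31^1·(≡29), b=31^0·(≡10) mod 31; (29|31)=-1, (10|31)=+1; (−1)^{1·0·15}·(-1)^0·(+1)^1 = +1.
v=2: v_2(a)=0, v_2(b)=-2; units ≡ 1, 5 (mod 8); ε·ε+αω+βω = 0·0+0·1+-2·0 ≡ 0  ⇒  (a,b)_2 = +1.
v=23: a=23^2·(≡21), b=23^1·(≡10) mod 23; (21|23)=-1, (10|23)=-1; (−1)^{2·1·11}·(-1)^1·(-1)^2 = -1.
v=∞: -31 < 0 and -3059 < 0  ⇒  (a,b)_∞ = -1.
v=3: a=3^0·(≡2), b=3^4·(≡1) mod 3; (2|3)=-1, (1|3)=+1; (−1)^{0·4·1}·(-1)^4·(+1)^0 = +1.
v=7: a=7^4·(≡1), b=7^-1·(≡2) mod 7; (1|7)=+1, (2|7)=+1; (−1)^{4·-1·3}·(+1)^-1·(+1)^4 = +1.
v=5: a=5^0·(≡1), b=5^2·(≡1) mod 5; (1|5)=+1, (1|5)=+1; (−1)^{0·2·2}·(+1)^2·(+1)^0 = +1.
Ram(-31, -3059) = {23, ∞}; no ℚ_23-point on the conic.

[23, inf]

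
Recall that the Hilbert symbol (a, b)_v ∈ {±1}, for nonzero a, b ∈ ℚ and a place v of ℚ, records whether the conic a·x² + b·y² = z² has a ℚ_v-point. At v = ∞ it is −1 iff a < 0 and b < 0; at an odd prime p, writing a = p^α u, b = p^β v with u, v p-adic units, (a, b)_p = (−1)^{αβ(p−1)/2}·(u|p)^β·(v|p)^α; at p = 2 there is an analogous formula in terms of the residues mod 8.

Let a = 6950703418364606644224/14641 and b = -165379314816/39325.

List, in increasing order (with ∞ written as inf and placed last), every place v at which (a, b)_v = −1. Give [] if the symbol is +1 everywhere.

[2, 3]

(a, b) ≡ (34086, -1482) mod (ℚ^×)²; places V = {2, 3, 5, 11, 13, 19, 23, ∞}.
(a,b)_11: α=-4, u≡8; β=-2, v≡9 (mod 11); (8|11)=-1, (9|11)=+1; sign (−1)^0·-1^-2·+1^-4 = +1.
(a,b)_23: α=5, u≡15; β=4, v≡12 (mod 23); (15|23)=-1, (12|23)=+1; sign (−1)^0·-1^4·+1^5 = +1.
(a,b)_3: α=7, u≡1; β=5, v≡1 (mod 3); (1|3)=+1, (1|3)=+1; sign (−1)^1·+1^5·+1^7 = -1.
(a,b)_19: α=3, u≡15; β=1, v≡17 (mod 19); (15|19)=-1, (17|19)=+1; sign (−1)^1·-1^1·+1^3 = +1.
(a,b)_13: α=3, u≡9; β=-1, v≡10 (mod 13); (9|13)=+1, (10|13)=+1; sign (−1)^0·+1^-1·+1^3 = +1.
(a,b)_5: α=0, u≡4; β=-2, v≡3 (mod 5); (4|5)=+1, (3|5)=-1; sign (−1)^0·+1^-2·-1^0 = +1.
(a,b)_∞: sgn(34086)=+, sgn(-1482)=−, so +1.
(a,b)_2: α=15, β=7; u≡3, v≡3 (mod 8); ε(u)ε(v)=1·1, αω(v)=15·1, βω(u)=7·1; sum ≡ 1  ⇒  -1.
(34086, -1482 / ℚ) ramifies at {2, 3}: a division algebra.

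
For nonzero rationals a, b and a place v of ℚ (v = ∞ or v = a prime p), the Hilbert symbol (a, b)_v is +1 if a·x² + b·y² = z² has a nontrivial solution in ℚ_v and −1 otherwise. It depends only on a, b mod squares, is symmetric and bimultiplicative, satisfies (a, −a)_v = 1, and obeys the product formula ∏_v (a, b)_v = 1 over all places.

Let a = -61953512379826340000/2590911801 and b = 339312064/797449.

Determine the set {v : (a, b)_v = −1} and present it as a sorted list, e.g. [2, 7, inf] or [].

(a, b) ≡ (-445056794, 108199) mod (ℚ^×)²; places V = {2, 3, 5, 7, 13, 19, 29, 37, 41, 43, 47, 53, ∞}.
(a,b)_19: α=-4, u≡16; β=-2, v≡14 (mod 19); (16|19)=+1, (14|19)=-1; sign (−1)^0·+1^-2·-1^-4 = +1.
(a,b)_47: α=-2, u≡1; β=-2, v≡20 (mod 47); (1|47)=+1, (20|47)=-1; sign (−1)^0·+1^-2·-1^-2 = +1.
(a,b)_2: α=5, β=6; u≡3, v≡7 (mod 8); ε(u)ε(v)=1·1, αω(v)=5·0, βω(u)=6·1; sum ≡ 1  ⇒  -1.
(a,b)_37: α=1, u≡10; β=0, v≡36 (mod 37); (10|37)=+1, (36|37)=+1; sign (−1)^0·+1^0·+1^1 = +1.
(a,b)_41: α=2, u≡37; β=1, v≡28 (mod 41); (37|41)=+1, (28|41)=-1; sign (−1)^0·+1^1·-1^2 = +1.
(a,b)_29: α=1, u≡15; β=1, v≡15 (mod 29); (15|29)=-1, (15|29)=-1; sign (−1)^0·-1^1·-1^1 = +1.
(a,b)_3: α=-2, u≡1; β=0, v≡1 (mod 3); (1|3)=+1, (1|3)=+1; sign (−1)^0·+1^0·+1^-2 = +1.
(a,b)_53: α=1, u≡50; β=0, v≡2 (mod 53); (50|53)=-1, (2|53)=-1; sign (−1)^0·-1^0·-1^1 = -1.
(a,b)_43: α=1, u≡28; β=0, v≡13 (mod 43); (28|43)=-1, (13|43)=+1; sign (−1)^0·-1^0·+1^1 = +1.
(a,b)_∞: sgn(-445056794)=−, sgn(108199)=+, so +1.
(a,b)_13: α=3, u≡2; β=1, v≡3 (mod 13); (2|13)=-1, (3|13)=+1; sign (−1)^0·-1^1·+1^3 = -1.
(a,b)_7: α=3, u≡4; β=3, v≡4 (mod 7); (4|7)=+1, (4|7)=+1; sign (−1)^1·+1^3·+1^3 = -1.
(a,b)_5: α=4, u≡1; β=0, v≡1 (mod 5); (1|5)=+1, (1|5)=+1; sign (−1)^0·+1^0·+1^4 = +1.
(-445056794, 108199 / ℚ) ramifies at {2, 7, 13, 53}: a division algebra.

[2, 7, 13, 53]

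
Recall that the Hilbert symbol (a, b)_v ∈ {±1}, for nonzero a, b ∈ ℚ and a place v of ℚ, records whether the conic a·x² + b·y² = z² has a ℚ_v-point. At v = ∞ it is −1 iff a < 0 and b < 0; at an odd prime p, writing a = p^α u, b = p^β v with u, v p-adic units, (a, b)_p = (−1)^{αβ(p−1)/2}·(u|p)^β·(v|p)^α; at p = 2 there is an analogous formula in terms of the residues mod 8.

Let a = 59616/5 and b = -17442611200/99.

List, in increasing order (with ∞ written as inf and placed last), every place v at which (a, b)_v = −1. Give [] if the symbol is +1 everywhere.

[5, 7, 11, 23]

Mod squares: a ≡ 230, b ≡ -3542. Check v ∈ {∞, 2, 3, 5, 7, 11, 23}.
v=7: a=7^0·(≡5), b=7^1·(≡6) mod 7; (5|7)=-1, (6|7)=-1; (−1)^{0·1·3}·(-1)^1·(-1)^0 = -1.
v=∞: 230 > 0 and -3542 < 0  ⇒  (a,b)_∞ = +1.
v=2: v_2(a)=5, v_2(b)=13; units ≡ 3, 5 (mod 8); ε·ε+αω+βω = 1·0+5·1+13·1 ≡ 0  ⇒  (a,b)_2 = +1.
v=11: a=11^0·(≡8), b=11^-1·(≡7) mod 11; (8|11)=-1, (7|11)=-1; (−1)^{0·-1·5}·(-1)^-1·(-1)^0 = -1.
v=3: a=3^4·(≡2), b=3^-2·(≡1) mod 3; (2|3)=-1, (1|3)=+1; (−1)^{4·-2·1}·(-1)^-2·(+1)^4 = +1.
v=23: a=23^1·(≡17), b=23^3·(≡15) mod 23; (17|23)=-1, (15|23)=-1; (−1)^{1·3·11}·(-1)^3·(-1)^1 = -1.
v=5: a=5^-1·(≡1), b=5^2·(≡3) mod 5; (1|5)=+1, (3|5)=-1; (−1)^{-1·2·2}·(+1)^2·(-1)^-1 = -1.
(230, -3542 / ℚ) ramifies at {5, 7, 11, 23}: a division algebra.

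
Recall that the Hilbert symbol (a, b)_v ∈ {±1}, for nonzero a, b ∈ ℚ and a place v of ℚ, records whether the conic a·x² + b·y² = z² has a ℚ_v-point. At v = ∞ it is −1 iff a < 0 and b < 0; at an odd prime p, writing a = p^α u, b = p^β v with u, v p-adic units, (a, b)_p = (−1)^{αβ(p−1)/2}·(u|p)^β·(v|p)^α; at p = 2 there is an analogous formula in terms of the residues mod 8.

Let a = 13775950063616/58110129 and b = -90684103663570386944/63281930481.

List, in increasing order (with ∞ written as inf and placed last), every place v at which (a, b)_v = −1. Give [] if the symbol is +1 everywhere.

[2, 43]

Mod squares: a ≡ 26, b ≡ -989. Check v ∈ {∞, 2, 3, 7, 11, 13, 23, 43}.
v=2: v_2(a)=11, v_2(b)=20; units ≡ 5, 3 (mod 8); ε·ε+αω+βω = 0·1+11·1+20·1 ≡ 1  ⇒  (a,b)_2 = -1.
v=3: a=3^-4·(≡2), b=3^-6·(≡1) mod 3; (2|3)=-1, (1|3)=+1; (−1)^{-4·-6·1}·(-1)^-6·(+1)^-4 = +1.
v=13: a=13^1·(≡2), b=13^2·(≡12) mod 13; (2|13)=-1, (12|13)=+1; (−1)^{1·2·6}·(-1)^2·(+1)^1 = +1.
v=11: a=11^-4·(≡9), b=11^-6·(≡1) mod 11; (9|11)=+1, (1|11)=+1; (−1)^{-4·-6·5}·(+1)^-6·(+1)^-4 = +1.
v=23: a=23^4·(≡6), b=23^5·(≡3) mod 23; (6|23)=+1, (3|23)=+1; (−1)^{4·5·11}·(+1)^5·(+1)^4 = +1.
v=43: a=43^2·(≡33), b=43^3·(≡18) mod 43; (33|43)=-1, (18|43)=-1; (−1)^{2·3·21}·(-1)^3·(-1)^2 = -1.
v=∞: 26 > 0 and -989 < 0  ⇒  (a,b)_∞ = +1.
v=7: a=7^-2·(≡3), b=7^-2·(≡5) mod 7; (3|7)=-1, (5|7)=-1; (−1)^{-2·-2·3}·(-1)^-2·(-1)^-2 = +1.
|Ram(26, -989)| = 2, even; anisotropic at {2, 43}.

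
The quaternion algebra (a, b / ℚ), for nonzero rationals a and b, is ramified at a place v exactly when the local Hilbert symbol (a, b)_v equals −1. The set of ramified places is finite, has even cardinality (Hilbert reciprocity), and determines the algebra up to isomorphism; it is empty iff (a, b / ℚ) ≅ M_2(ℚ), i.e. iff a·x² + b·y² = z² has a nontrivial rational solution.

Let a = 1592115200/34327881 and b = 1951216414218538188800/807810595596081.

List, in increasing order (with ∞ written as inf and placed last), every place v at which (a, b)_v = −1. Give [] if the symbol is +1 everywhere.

(a, b) ≡ (23, 323) mod (ℚ^×)²; places V = {2, 3, 5, 7, 11, 13, 17, 19, 23, 31, ∞}.
(a,b)_11: α=0, u≡1; β=-2, v≡9 (mod 11); (1|11)=+1, (9|11)=+1; sign (−1)^0·+1^-2·+1^0 = +1.
(a,b)_31: α=-2, u≡27; β=-2, v≡23 (mod 31); (27|31)=-1, (23|31)=-1; sign (−1)^0·-1^-2·-1^-2 = +1.
(a,b)_23: α=1, u≡1; β=2, v≡2 (mod 23); (1|23)=+1, (2|23)=+1; sign (−1)^0·+1^2·+1^1 = +1.
(a,b)_3: α=-6, u≡2; β=-10, v≡2 (mod 3); (2|3)=-1, (2|3)=-1; sign (−1)^0·-1^-10·-1^-6 = +1.
(a,b)_17: α=0, u≡11; β=1, v≡8 (mod 17); (11|17)=-1, (8|17)=+1; sign (−1)^0·-1^1·+1^0 = -1.
(a,b)_13: α=2, u≡4; β=6, v≡11 (mod 13); (4|13)=+1, (11|13)=-1; sign (−1)^0·+1^6·-1^2 = +1.
(a,b)_2: α=14, β=18; u≡7, v≡3 (mod 8); ε(u)ε(v)=1·1, αω(v)=14·1, βω(u)=18·0; sum ≡ 1  ⇒  -1.
(a,b)_7: α=-2, u≡2; β=-6, v≡4 (mod 7); (2|7)=+1, (4|7)=+1; sign (−1)^0·+1^-6·+1^-2 = +1.
(a,b)_5: α=2, u≡3; β=2, v≡2 (mod 5); (3|5)=-1, (2|5)=-1; sign (−1)^0·-1^2·-1^2 = +1.
(a,b)_19: α=0, u≡17; β=3, v≡1 (mod 19); (17|19)=+1, (1|19)=+1; sign (−1)^0·+1^3·+1^0 = +1.
(a,b)_∞: sgn(23)=+, sgn(323)=+, so +1.
|Ram(23, 323)| = 2, even; anisotropic at {2, 17}.

[2, 17]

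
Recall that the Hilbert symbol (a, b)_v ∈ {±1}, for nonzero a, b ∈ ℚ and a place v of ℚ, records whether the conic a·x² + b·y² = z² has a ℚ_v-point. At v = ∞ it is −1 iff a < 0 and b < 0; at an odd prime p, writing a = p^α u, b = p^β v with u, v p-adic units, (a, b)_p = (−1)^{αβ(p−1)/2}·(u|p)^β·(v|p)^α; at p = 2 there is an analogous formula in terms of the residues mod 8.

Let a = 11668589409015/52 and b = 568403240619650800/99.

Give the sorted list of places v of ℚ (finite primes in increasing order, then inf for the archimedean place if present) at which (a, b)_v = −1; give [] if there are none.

(a, b) ≡ (3380195, 493493) mod (ℚ^×)²; places V = {2, 3, 5, 7, 11, 13, 17, 19, 23, 29, ∞}.
(a,b)_17: α=1, u≡12; β=3, v≡11 (mod 17); (12|17)=-1, (11|17)=-1; sign (−1)^0·-1^3·-1^1 = +1.
(a,b)_13: α=-1, u≡8; β=1, v≡9 (mod 13); (8|13)=-1, (9|13)=+1; sign (−1)^0·-1^1·+1^-1 = -1.
(a,b)_19: α=1, u≡12; β=4, v≡1 (mod 19); (12|19)=-1, (1|19)=+1; sign (−1)^0·-1^4·+1^1 = +1.
(a,b)_∞: sgn(3380195)=+, sgn(493493)=+, so +1.
(a,b)_11: α=2, u≡5; β=-1, v≡5 (mod 11); (5|11)=+1, (5|11)=+1; sign (−1)^0·+1^-1·+1^2 = +1.
(a,b)_7: α=3, u≡4; β=1, v≡2 (mod 7); (4|7)=+1, (2|7)=+1; sign (−1)^1·+1^1·+1^3 = -1.
(a,b)_23: α=1, u≡3; β=0, v≡20 (mod 23); (3|23)=+1, (20|23)=-1; sign (−1)^0·+1^0·-1^1 = -1.
(a,b)_2: α=-2, β=4; u≡3, v≡5 (mod 8); ε(u)ε(v)=1·0, αω(v)=-2·1, βω(u)=4·1; sum ≡ 0  ⇒  +1.
(a,b)_5: α=1, u≡4; β=2, v≡3 (mod 5); (4|5)=+1, (3|5)=-1; sign (−1)^0·+1^2·-1^1 = -1.
(a,b)_29: α=2, u≡24; β=3, v≡4 (mod 29); (24|29)=+1, (4|29)=+1; sign (−1)^0·+1^3·+1^2 = +1.
(a,b)_3: α=2, u≡2; β=-2, v≡2 (mod 3); (2|3)=-1, (2|3)=-1; sign (−1)^0·-1^-2·-1^2 = +1.
Ram(3380195, 493493) = {5, 7, 13, 23}; no ℚ_5-point on the conic.

[5, 7, 13, 23]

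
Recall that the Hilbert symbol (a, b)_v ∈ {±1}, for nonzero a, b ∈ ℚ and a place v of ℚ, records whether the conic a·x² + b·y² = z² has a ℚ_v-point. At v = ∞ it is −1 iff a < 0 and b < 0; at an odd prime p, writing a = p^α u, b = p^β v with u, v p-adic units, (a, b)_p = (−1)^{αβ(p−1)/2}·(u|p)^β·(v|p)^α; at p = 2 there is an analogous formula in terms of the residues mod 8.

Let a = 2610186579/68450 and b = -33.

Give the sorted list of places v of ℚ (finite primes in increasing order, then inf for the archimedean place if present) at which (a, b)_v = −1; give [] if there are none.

[2, 3]

(a, b) ≡ (3432198, -33) mod (ℚ^×)²; places V = {2, 3, 5, 7, 11, 13, 17, 19, 23, 37, ∞}.
(a,b)_13: α=2, u≡4; β=0, v≡6 (mod 13); (4|13)=+1, (6|13)=-1; sign (−1)^0·+1^0·-1^2 = +1.
(a,b)_23: α=1, u≡13; β=0, v≡13 (mod 23); (13|23)=+1, (13|23)=+1; sign (−1)^0·+1^0·+1^1 = +1.
(a,b)_11: α=1, u≡4; β=1, v≡8 (mod 11); (4|11)=+1, (8|11)=-1; sign (−1)^1·+1^1·-1^1 = +1.
(a,b)_5: α=-2, u≡3; β=0, v≡2 (mod 5); (3|5)=-1, (2|5)=-1; sign (−1)^0·-1^0·-1^-2 = +1.
(a,b)_7: α=1, u≡5; β=0, v≡2 (mod 7); (5|7)=-1, (2|7)=+1; sign (−1)^0·-1^0·+1^1 = +1.
(a,b)_3: α=3, u≡1; β=1, v≡1 (mod 3); (1|3)=+1, (1|3)=+1; sign (−1)^1·+1^1·+1^3 = -1.
(a,b)_2: α=-1, β=0; u≡3, v≡7 (mod 8); ε(u)ε(v)=1·1, αω(v)=-1·0, βω(u)=0·1; sum ≡ 1  ⇒  -1.
(a,b)_17: α=1, u≡1; β=0, v≡1 (mod 17); (1|17)=+1, (1|17)=+1; sign (−1)^0·+1^0·+1^1 = +1.
(a,b)_37: α=-2, u≡12; β=0, v≡4 (mod 37); (12|37)=+1, (4|37)=+1; sign (−1)^0·+1^0·+1^-2 = +1.
(a,b)_∞: sgn(3432198)=+, sgn(-33)=−, so +1.
(a,b)_19: α=1, u≡17; β=0, v≡5 (mod 19); (17|19)=+1, (5|19)=+1; sign (−1)^0·+1^0·+1^1 = +1.
(3432198, -33 / ℚ) ramifies at {2, 3}: a division algebra.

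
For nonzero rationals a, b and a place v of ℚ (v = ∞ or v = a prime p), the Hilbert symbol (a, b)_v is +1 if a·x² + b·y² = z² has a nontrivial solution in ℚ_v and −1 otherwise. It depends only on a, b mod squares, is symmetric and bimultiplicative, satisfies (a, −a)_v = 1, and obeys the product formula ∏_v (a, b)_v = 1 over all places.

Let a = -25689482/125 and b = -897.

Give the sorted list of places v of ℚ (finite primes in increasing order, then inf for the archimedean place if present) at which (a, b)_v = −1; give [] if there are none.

[2, 3, 5, 7, 13, inf]

Mod squares: a ≡ -355810, b ≡ -897. Check v ∈ {∞, 2, 3, 5, 7, 13, 17, 19, 23}.
v=17: a=17^1·(≡3), b=17^0·(≡4) mod 17; (3|17)=-1, (4|17)=+1; (−1)^{1·0·8}·(-1)^0·(+1)^1 = +1.
v=7: a=7^1·(≡1), b=7^0·(≡6) mod 7; (1|7)=+1, (6|7)=-1; (−1)^{1·0·3}·(+1)^0·(-1)^1 = -1.
v=∞: -355810 < 0 and -897 < 0  ⇒  (a,b)_∞ = -1.
v=3: a=3^0·(≡2), b=3^1·(≡1) mod 3; (2|3)=-1, (1|3)=+1; (−1)^{0·1·1}·(-1)^1·(+1)^0 = -1.
v=19: a=19^2·(≡8), b=19^0·(≡15) mod 19; (8|19)=-1, (15|19)=-1; (−1)^{2·0·9}·(-1)^0·(-1)^2 = +1.
v=13: a=13^1·(≡2), b=13^1·(≡9) mod 13; (2|13)=-1, (9|13)=+1; (−1)^{1·1·6}·(-1)^1·(+1)^1 = -1.
v=2: v_2(a)=1, v_2(b)=0; units ≡ 7, 7 (mod 8); ε·ε+αω+βω = 1·1+1·0+0·0 ≡ 1  ⇒  (a,b)_2 = -1.
v=23: a=23^1·(≡13), b=23^1·(≡7) mod 23; (13|23)=+1, (7|23)=-1; (−1)^{1·1·11}·(+1)^1·(-1)^1 = +1.
v=5: a=5^-3·(≡3), b=5^0·(≡3) mod 5; (3|5)=-1, (3|5)=-1; (−1)^{-3·0·2}·(-1)^0·(-1)^-3 = -1.
Ram(-355810, -897) = {2, 3, 5, 7, 13, ∞}; no ℚ_2-point on the conic.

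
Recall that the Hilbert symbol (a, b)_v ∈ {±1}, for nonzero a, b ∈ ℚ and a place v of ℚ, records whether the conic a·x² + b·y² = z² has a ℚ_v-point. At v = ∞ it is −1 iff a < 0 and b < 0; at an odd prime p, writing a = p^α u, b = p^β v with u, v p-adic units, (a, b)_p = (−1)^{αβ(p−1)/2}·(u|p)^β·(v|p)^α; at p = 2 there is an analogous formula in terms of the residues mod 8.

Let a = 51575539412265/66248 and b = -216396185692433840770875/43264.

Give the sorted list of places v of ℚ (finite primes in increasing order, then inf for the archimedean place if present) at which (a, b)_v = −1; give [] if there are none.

[2, 3, 5, 17, 23, 31]

Mod squares: a ≡ 115997970, b ≡ -209715. Check v ∈ {∞, 2, 3, 5, 7, 11, 13, 17, 19, 23, 29, 31, 41}.
v=17: a=17^1·(≡2), b=17^2·(≡10) mod 17; (2|17)=+1, (10|17)=-1; (−1)^{1·2·8}·(+1)^2·(-1)^1 = -1.
v=2: v_2(a)=-3, v_2(b)=-8; units ≡ 1, 5 (mod 8); ε·ε+αω+βω = 0·0+-3·1+-8·0 ≡ 1  ⇒  (a,b)_2 = -1.
v=7: a=7^-2·(≡1), b=7^0·(≡3) mod 7; (1|7)=+1, (3|7)=-1; (−1)^{-2·0·3}·(+1)^0·(-1)^-2 = +1.
v=41: a=41^2·(≡8), b=41^3·(≡16) mod 41; (8|41)=+1, (16|41)=+1; (−1)^{2·3·20}·(+1)^3·(+1)^2 = +1.
v=5: a=5^1·(≡1), b=5^3·(≡2) mod 5; (1|5)=+1, (2|5)=-1; (−1)^{1·3·2}·(+1)^3·(-1)^1 = -1.
v=11: a=11^1·(≡2), b=11^1·(≡3) mod 11; (2|11)=-1, (3|11)=+1; (−1)^{1·1·5}·(-1)^1·(+1)^1 = +1.
v=13: a=13^-2·(≡12), b=13^-2·(≡4) mod 13; (12|13)=+1, (4|13)=+1; (−1)^{-2·-2·6}·(+1)^-2·(+1)^-2 = +1.
v=31: a=31^1·(≡12), b=31^1·(≡30) mod 31; (12|31)=-1, (30|31)=-1; (−1)^{1·1·15}·(-1)^1·(-1)^1 = -1.
v=23: a=23^3·(≡11), b=23^4·(≡17) mod 23; (11|23)=-1, (17|23)=-1; (−1)^{3·4·11}·(-1)^4·(-1)^3 = -1.
v=29: a=29^1·(≡2), b=29^2·(≡16) mod 29; (2|29)=-1, (16|29)=+1; (−1)^{1·2·14}·(-1)^2·(+1)^1 = +1.
v=∞: 115997970 > 0 and -209715 < 0  ⇒  (a,b)_∞ = +1.
v=19: a=19^0·(≡1), b=19^2·(≡1) mod 19; (1|19)=+1, (1|19)=+1; (−1)^{0·2·9}·(+1)^2·(+1)^0 = +1.
v=3: a=3^1·(≡1), b=3^1·(≡1) mod 3; (1|3)=+1, (1|3)=+1; (−1)^{1·1·1}·(+1)^1·(+1)^1 = -1.
Ram(115997970, -209715) = {2, 3, 5, 17, 23, 31}; no ℚ_2-point on the conic.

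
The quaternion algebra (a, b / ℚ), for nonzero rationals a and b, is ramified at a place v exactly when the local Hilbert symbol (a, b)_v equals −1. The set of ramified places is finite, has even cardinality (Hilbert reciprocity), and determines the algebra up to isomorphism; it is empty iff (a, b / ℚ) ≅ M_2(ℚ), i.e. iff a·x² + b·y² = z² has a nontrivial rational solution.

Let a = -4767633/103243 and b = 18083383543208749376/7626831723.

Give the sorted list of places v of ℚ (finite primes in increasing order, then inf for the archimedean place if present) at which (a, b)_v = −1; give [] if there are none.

(a, b) ≡ (-78819, 87) mod (ℚ^×)²; places V = {2, 3, 7, 13, 17, 29, 43, 47, ∞}.
(a,b)_7: α=-4, u≡4; β=-10, v≡5 (mod 7); (4|7)=+1, (5|7)=-1; sign (−1)^0·+1^-10·-1^-4 = +1.
(a,b)_47: α=1, u≡39; β=2, v≡29 (mod 47); (39|47)=-1, (29|47)=-1; sign (−1)^0·-1^2·-1^1 = -1.
(a,b)_43: α=-1, u≡38; β=2, v≡6 (mod 43); (38|43)=+1, (6|43)=+1; sign (−1)^0·+1^2·+1^-1 = +1.
(a,b)_∞: sgn(-78819)=−, sgn(87)=+, so +1.
(a,b)_3: α=3, u≡1; β=-3, v≡2 (mod 3); (1|3)=+1, (2|3)=-1; sign (−1)^1·+1^-3·-1^3 = +1.
(a,b)_2: α=0, β=6; u≡5, v≡7 (mod 8); ε(u)ε(v)=0·1, αω(v)=0·0, βω(u)=6·1; sum ≡ 0  ⇒  +1.
(a,b)_13: α=1, u≡8; β=4, v≡4 (mod 13); (8|13)=-1, (4|13)=+1; sign (−1)^0·-1^4·+1^1 = +1.
(a,b)_29: α=0, u≡18; β=1, v≡26 (mod 29); (18|29)=-1, (26|29)=-1; sign (−1)^0·-1^1·-1^0 = -1.
(a,b)_17: α=2, u≡5; β=4, v≡4 (mod 17); (5|17)=-1, (4|17)=+1; sign (−1)^0·-1^4·+1^2 = +1.
(-78819, 87 / ℚ) ramifies at {29, 47}: a division algebra.

[29, 47]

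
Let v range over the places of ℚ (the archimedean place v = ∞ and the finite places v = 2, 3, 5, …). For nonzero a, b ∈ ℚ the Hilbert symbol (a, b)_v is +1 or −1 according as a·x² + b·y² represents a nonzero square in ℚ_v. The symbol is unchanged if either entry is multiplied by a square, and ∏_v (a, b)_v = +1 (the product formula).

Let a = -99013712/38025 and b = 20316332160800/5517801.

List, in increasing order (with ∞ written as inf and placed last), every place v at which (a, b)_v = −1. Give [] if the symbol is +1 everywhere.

Mod squares: a ≡ -437, b ≡ 1039922. Check v ∈ {∞, 2, 3, 5, 7, 13, 17, 19, 23, 29, 37, 47}.
v=47: a=47^0·(≡30), b=47^1·(≡3) mod 47; (30|47)=-1, (3|47)=+1; (−1)^{0·1·23}·(-1)^1·(+1)^0 = -1.
v=37: a=37^0·(≡11), b=37^1·(≡22) mod 37; (11|37)=+1, (22|37)=-1; (−1)^{0·1·18}·(+1)^1·(-1)^0 = +1.
v=5: a=5^-2·(≡3), b=5^2·(≡2) mod 5; (3|5)=-1, (2|5)=-1; (−1)^{-2·2·2}·(-1)^2·(-1)^-2 = +1.
v=23: a=23^1·(≡2), b=23^1·(≡21) mod 23; (2|23)=+1, (21|23)=-1; (−1)^{1·1·11}·(+1)^1·(-1)^1 = +1.
v=7: a=7^2·(≡2), b=7^0·(≡2) mod 7; (2|7)=+1, (2|7)=+1; (−1)^{2·0·3}·(+1)^0·(+1)^2 = +1.
v=17: a=17^2·(≡6), b=17^2·(≡2) mod 17; (6|17)=-1, (2|17)=+1; (−1)^{2·2·8}·(-1)^2·(+1)^2 = +1.
v=3: a=3^-2·(≡1), b=3^-8·(≡2) mod 3; (1|3)=+1, (2|3)=-1; (−1)^{-2·-8·1}·(+1)^-8·(-1)^-2 = +1.
v=29: a=29^0·(≡10), b=29^-2·(≡15) mod 29; (10|29)=-1, (15|29)=-1; (−1)^{0·-2·14}·(-1)^-2·(-1)^0 = +1.
v=2: v_2(a)=4, v_2(b)=5; units ≡ 3, 1 (mod 8); ε·ε+αω+βω = 1·0+4·0+5·1 ≡ 1  ⇒  (a,b)_2 = -1.
v=19: a=19^1·(≡12), b=19^0·(≡14) mod 19; (12|19)=-1, (14|19)=-1; (−1)^{1·0·9}·(-1)^0·(-1)^1 = -1.
v=13: a=13^-2·(≡2), b=13^3·(≡11) mod 13; (2|13)=-1, (11|13)=-1; (−1)^{-2·3·6}·(-1)^3·(-1)^-2 = -1.
v=∞: -437 < 0 and 1039922 > 0  ⇒  (a,b)_∞ = +1.
|Ram(-437, 1039922)| = 4, even; anisotropic at {2, 13, 19, 47}.

[2, 13, 19, 47]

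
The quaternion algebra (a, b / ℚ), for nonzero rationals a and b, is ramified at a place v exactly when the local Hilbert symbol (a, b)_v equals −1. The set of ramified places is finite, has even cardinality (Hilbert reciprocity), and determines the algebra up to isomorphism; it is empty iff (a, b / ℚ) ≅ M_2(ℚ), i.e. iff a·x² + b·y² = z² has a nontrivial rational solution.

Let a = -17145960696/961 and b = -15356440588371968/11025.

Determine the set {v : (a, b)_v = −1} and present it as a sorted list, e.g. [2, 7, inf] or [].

[43, inf]

(a, b) ≡ (-2494, -57362) mod (ℚ^×)²; places V = {2, 3, 5, 7, 19, 23, 29, 31, 37, 43, ∞}.
(a,b)_19: α=2, u≡18; β=2, v≡14 (mod 19); (18|19)=-1, (14|19)=-1; sign (−1)^0·-1^2·-1^2 = +1.
(a,b)_43: α=1, u≡42; β=1, v≡3 (mod 43); (42|43)=-1, (3|43)=-1; sign (−1)^1·-1^1·-1^1 = -1.
(a,b)_37: α=0, u≡5; β=2, v≡11 (mod 37); (5|37)=-1, (11|37)=+1; sign (−1)^0·-1^2·+1^0 = +1.
(a,b)_23: α=2, u≡2; β=3, v≡18 (mod 23); (2|23)=+1, (18|23)=+1; sign (−1)^0·+1^3·+1^2 = +1.
(a,b)_5: α=0, u≡4; β=-2, v≡2 (mod 5); (4|5)=+1, (2|5)=-1; sign (−1)^0·+1^-2·-1^0 = +1.
(a,b)_7: α=0, u≡5; β=-2, v≡6 (mod 7); (5|7)=-1, (6|7)=-1; sign (−1)^0·-1^-2·-1^0 = +1.
(a,b)_3: α=2, u≡2; β=-2, v≡1 (mod 3); (2|3)=-1, (1|3)=+1; sign (−1)^0·-1^-2·+1^2 = +1.
(a,b)_2: α=3, β=11; u≡1, v≡7 (mod 8); ε(u)ε(v)=0·1, αω(v)=3·0, βω(u)=11·0; sum ≡ 0  ⇒  +1.
(a,b)_29: α=1, u≡7; β=1, v≡25 (mod 29); (7|29)=+1, (25|29)=+1; sign (−1)^0·+1^1·+1^1 = +1.
(a,b)_31: α=-2, u≡21; β=0, v≡4 (mod 31); (21|31)=-1, (4|31)=+1; sign (−1)^0·-1^0·+1^-2 = +1.
(a,b)_∞: sgn(-2494)=−, sgn(-57362)=−, so -1.
(-2494, -57362 / ℚ) ramifies at {43, ∞}: a division algebra.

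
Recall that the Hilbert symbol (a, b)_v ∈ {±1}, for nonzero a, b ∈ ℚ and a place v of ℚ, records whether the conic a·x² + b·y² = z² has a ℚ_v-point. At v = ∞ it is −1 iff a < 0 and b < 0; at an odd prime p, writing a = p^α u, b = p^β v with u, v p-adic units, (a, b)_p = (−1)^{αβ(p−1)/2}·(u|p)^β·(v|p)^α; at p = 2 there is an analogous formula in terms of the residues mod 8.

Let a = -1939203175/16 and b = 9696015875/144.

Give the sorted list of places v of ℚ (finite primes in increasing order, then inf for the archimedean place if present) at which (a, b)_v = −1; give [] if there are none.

[5, 17]

(a, b) ≡ (-9367, 46835) mod (ℚ^×)²; places V = {2, 3, 5, 7, 13, 17, 19, 29, ∞}.
(a,b)_∞: sgn(-9367)=−, sgn(46835)=+, so +1.
(a,b)_19: α=1, u≡6; β=1, v≡3 (mod 19); (6|19)=+1, (3|19)=-1; sign (−1)^1·+1^1·-1^1 = +1.
(a,b)_3: α=0, u≡2; β=-2, v≡2 (mod 3); (2|3)=-1, (2|3)=-1; sign (−1)^0·-1^-2·-1^0 = +1.
(a,b)_2: α=-4, β=-4; u≡1, v≡3 (mod 8); ε(u)ε(v)=0·1, αω(v)=-4·1, βω(u)=-4·0; sum ≡ 0  ⇒  +1.
(a,b)_7: α=2, u≡5; β=2, v≡5 (mod 7); (5|7)=-1, (5|7)=-1; sign (−1)^0·-1^2·-1^2 = +1.
(a,b)_29: α=1, u≡16; β=1, v≡4 (mod 29); (16|29)=+1, (4|29)=+1; sign (−1)^0·+1^1·+1^1 = +1.
(a,b)_13: α=2, u≡6; β=2, v≡1 (mod 13); (6|13)=-1, (1|13)=+1; sign (−1)^0·-1^2·+1^2 = +1.
(a,b)_5: α=2, u≡3; β=3, v≡3 (mod 5); (3|5)=-1, (3|5)=-1; sign (−1)^0·-1^3·-1^2 = -1.
(a,b)_17: α=1, u≡10; β=1, v≡2 (mod 17); (10|17)=-1, (2|17)=+1; sign (−1)^0·-1^1·+1^1 = -1.
Ram(-9367, 46835) = {5, 17}; no ℚ_5-point on the conic.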